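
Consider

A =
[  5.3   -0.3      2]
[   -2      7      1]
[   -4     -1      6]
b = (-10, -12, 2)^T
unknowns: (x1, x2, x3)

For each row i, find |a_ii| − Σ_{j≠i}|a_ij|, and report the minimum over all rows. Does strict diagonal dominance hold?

1

row 1: |5.3| − (0.3+2) = 3
row 2: |7| − (2+1) = 4
row 3: |6| − (4+1) = 1
minimum over rows = 1 → strictly diagonally dominant (convergence guaranteed)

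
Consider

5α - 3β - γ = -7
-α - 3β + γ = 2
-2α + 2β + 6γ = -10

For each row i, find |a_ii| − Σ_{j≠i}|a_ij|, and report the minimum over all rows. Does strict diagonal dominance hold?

row 1: |5| − (3+1) = 1
row 2: |-3| − (1+1) = 1
row 3: |6| − (2+2) = 2
minimum over rows = 1 → strictly diagonally dominant (convergence guaranteed)

1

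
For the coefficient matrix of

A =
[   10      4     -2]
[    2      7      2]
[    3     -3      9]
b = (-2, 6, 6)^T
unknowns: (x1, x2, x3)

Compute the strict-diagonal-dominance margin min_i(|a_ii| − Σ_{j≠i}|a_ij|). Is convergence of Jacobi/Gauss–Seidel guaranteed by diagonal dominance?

row 1: |10| − (4+2) = 4
row 2: |7| − (2+2) = 3
row 3: |9| − (3+3) = 3
minimum over rows = 3 → strictly diagonally dominant (convergence guaranteed)

3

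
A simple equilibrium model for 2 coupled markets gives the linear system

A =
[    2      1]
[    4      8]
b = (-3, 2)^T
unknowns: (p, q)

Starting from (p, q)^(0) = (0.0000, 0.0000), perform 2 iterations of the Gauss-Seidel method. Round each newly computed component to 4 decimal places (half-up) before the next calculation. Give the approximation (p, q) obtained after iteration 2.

Iteration 1:
  p = (-3 - (1)·0.0000) / (2) = -1.5000
  q = (2 - (4)·-1.5000) / (8) = 1.0000
Iteration 2:
  p = (-3 - (1)·1.0000) / (2) = -2.0000
  q = (2 - (4)·-2.0000) / (8) = 1.2500

(-2.0000, 1.2500)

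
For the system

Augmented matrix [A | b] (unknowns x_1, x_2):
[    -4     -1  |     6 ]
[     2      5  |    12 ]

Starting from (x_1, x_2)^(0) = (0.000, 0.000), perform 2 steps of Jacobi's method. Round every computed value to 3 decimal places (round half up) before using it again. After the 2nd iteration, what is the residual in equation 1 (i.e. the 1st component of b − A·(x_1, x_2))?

Iteration 1:
  x_1 = (6 - (-1)·0.000) / (-4) = -1.500
  x_2 = (12 - (2)·0.000) / (5) = 2.400
Iteration 2:
  x_1 = (6 - (-1)·2.400) / (-4) = -2.100
  x_2 = (12 - (2)·-1.500) / (5) = 3.000
Residual b − A·x = (0.600, 1.200)

0.600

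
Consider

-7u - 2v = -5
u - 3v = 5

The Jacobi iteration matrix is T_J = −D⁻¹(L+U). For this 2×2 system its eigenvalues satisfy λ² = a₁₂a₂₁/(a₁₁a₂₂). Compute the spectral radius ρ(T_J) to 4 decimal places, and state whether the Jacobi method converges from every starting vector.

0.3086

a₁₂a₂₁/(a₁₁a₂₂) = (-2)·(1) / ((-7)·(-3)) = -0.095238
ρ = √|-0.095238| = √0.095238 = 0.3086
ρ < 1, so Jacobi converges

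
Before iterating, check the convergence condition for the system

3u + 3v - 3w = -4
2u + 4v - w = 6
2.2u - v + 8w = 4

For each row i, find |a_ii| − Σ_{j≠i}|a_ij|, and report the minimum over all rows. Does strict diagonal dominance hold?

-3

row 1: |3| − (3+3) = -3
row 2: |4| − (2+1) = 1
row 3: |8| − (2.2+1) = 4.8
minimum over rows = -3 → not strictly diagonally dominant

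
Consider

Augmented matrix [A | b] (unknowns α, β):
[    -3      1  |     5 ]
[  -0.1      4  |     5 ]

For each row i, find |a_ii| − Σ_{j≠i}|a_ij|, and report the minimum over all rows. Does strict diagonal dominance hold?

row 1: |-3| − (1) = 2
row 2: |4| − (0.1) = 3.9
minimum over rows = 2 → strictly diagonally dominant (convergence guaranteed)

2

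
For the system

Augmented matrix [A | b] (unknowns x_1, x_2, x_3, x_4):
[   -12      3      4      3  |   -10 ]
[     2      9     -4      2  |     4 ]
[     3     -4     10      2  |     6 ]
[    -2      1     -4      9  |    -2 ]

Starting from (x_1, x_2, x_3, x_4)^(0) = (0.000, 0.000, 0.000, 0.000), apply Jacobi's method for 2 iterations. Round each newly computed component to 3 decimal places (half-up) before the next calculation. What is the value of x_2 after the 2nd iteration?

0.575

Iteration 1:
  x_1 = (-10 - (3)·0.000 - (4)·0.000 - (3)·0.000) / (-12) = 0.833
  x_2 = (4 - (2)·0.000 - (-4)·0.000 - (2)·0.000) / (9) = 0.444
  x_3 = (6 - (3)·0.000 - (-4)·0.000 - (2)·0.000) / (10) = 0.600
  x_4 = (-2 - (-2)·0.000 - (1)·0.000 - (-4)·0.000) / (9) = -0.222
Iteration 2:
  x_1 = (-10 - (3)·0.444 - (4)·0.600 - (3)·-0.222) / (-12) = 1.089
  x_2 = (4 - (2)·0.833 - (-4)·0.600 - (2)·-0.222) / (9) = 0.575
  x_3 = (6 - (3)·0.833 - (-4)·0.444 - (2)·-0.222) / (10) = 0.572
  x_4 = (-2 - (-2)·0.833 - (1)·0.444 - (-4)·0.600) / (9) = 0.180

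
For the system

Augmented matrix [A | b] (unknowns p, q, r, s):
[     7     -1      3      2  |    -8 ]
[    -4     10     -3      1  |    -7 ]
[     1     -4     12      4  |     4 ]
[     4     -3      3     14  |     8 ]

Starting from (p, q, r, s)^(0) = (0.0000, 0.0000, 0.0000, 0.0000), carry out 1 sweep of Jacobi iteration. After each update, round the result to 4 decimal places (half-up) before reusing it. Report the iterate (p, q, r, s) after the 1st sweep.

Iteration 1:
  p = (-8 - (-1)·0.0000 - (3)·0.0000 - (2)·0.0000) / (7) = -1.1429
  q = (-7 - (-4)·0.0000 - (-3)·0.0000 - (1)·0.0000) / (10) = -0.7000
  r = (4 - (1)·0.0000 - (-4)·0.0000 - (4)·0.0000) / (12) = 0.3333
  s = (8 - (4)·0.0000 - (-3)·0.0000 - (3)·0.0000) / (14) = 0.5714

(-1.1429, -0.7000, 0.3333, 0.5714)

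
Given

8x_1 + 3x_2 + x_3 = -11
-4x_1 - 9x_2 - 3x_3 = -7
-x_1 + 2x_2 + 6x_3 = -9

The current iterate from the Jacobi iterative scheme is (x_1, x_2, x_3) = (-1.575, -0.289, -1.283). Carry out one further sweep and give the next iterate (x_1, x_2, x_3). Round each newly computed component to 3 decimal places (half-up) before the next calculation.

One sweep:
  x_1 = (-11 - (3)·-0.289 - (1)·-1.283) / (8) = -1.106
  x_2 = (-7 - (-4)·-1.575 - (-3)·-1.283) / (-9) = 1.905
  x_3 = (-9 - (-1)·-1.575 - (2)·-0.289) / (6) = -1.666

(-1.106, 1.905, -1.666)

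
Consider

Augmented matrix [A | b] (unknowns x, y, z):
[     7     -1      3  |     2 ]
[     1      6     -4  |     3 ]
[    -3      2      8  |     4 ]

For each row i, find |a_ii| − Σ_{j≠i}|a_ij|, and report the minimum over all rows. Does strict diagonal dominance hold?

row 1: |7| − (1+3) = 3
row 2: |6| − (1+4) = 1
row 3: |8| − (3+2) = 3
minimum over rows = 1 → strictly diagonally dominant (convergence guaranteed)

1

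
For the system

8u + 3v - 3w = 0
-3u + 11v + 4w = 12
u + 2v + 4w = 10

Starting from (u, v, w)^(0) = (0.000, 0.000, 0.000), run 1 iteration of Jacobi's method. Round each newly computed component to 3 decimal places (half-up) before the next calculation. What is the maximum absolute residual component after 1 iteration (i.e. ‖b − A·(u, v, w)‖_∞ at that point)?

10.001

Iteration 1:
  u = (0 - (3)·0.000 - (-3)·0.000) / (8) = 0.000
  v = (12 - (-3)·0.000 - (4)·0.000) / (11) = 1.091
  w = (10 - (1)·0.000 - (2)·0.000) / (4) = 2.500
Residual b − A·x = (4.227, -10.001, -2.182); ∞-norm = 10.001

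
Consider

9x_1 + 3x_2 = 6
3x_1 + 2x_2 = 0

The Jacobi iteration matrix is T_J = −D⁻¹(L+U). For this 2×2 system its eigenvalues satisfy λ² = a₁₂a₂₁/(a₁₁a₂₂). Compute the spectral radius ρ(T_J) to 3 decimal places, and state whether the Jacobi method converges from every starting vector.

0.707

a₁₂a₂₁/(a₁₁a₂₂) = (3)·(3) / ((9)·(2)) = 0.500000
ρ = √|0.500000| = √0.500000 = 0.707
ρ < 1, so Jacobi converges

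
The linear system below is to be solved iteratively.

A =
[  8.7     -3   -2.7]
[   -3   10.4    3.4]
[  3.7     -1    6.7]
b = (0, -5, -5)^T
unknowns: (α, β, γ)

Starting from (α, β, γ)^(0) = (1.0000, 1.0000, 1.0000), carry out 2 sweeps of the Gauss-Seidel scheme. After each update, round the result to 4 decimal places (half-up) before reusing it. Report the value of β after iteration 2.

Iteration 1:
  α = (0 - (-3)·1.0000 - (-2.7)·1.0000) / (8.7) = 0.6552
  β = (-5 - (-3)·0.6552 - (3.4)·1.0000) / (10.4) = -0.6187
  γ = (-5 - (3.7)·0.6552 - (-1)·-0.6187) / (6.7) = -1.2004
Iteration 2:
  α = (0 - (-3)·-0.6187 - (-2.7)·-1.2004) / (8.7) = -0.5859
  β = (-5 - (-3)·-0.5859 - (3.4)·-1.2004) / (10.4) = -0.2573
  γ = (-5 - (3.7)·-0.5859 - (-1)·-0.2573) / (6.7) = -0.4611

-0.2573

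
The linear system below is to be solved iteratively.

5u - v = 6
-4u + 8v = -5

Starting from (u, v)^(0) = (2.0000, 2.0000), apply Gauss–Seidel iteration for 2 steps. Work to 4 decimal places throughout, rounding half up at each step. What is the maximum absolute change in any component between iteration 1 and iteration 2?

0.3650

Iteration 1:
  u = (6 - (-1)·2.0000) / (5) = 1.6000
  v = (-5 - (-4)·1.6000) / (8) = 0.1750
Iteration 2:
  u = (6 - (-1)·0.1750) / (5) = 1.2350
  v = (-5 - (-4)·1.2350) / (8) = -0.0075
Change: (-0.3650, -0.1825) → max |·| = 0.3650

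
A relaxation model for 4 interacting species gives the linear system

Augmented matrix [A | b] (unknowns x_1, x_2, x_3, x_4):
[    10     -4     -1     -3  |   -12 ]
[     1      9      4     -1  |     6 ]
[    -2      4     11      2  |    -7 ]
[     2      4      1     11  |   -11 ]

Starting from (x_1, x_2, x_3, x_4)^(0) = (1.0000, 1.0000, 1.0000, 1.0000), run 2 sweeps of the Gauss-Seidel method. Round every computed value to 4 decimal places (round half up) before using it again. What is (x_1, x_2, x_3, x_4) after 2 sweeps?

(-1.4431, 1.1761, -1.1498, -1.0608)

Iteration 1:
  x_1 = (-12 - (-4)·1.0000 - (-1)·1.0000 - (-3)·1.0000) / (10) = -0.4000
  x_2 = (6 - (1)·-0.4000 - (4)·1.0000 - (-1)·1.0000) / (9) = 0.3778
  x_3 = (-7 - (-2)·-0.4000 - (4)·0.3778 - (2)·1.0000) / (11) = -1.0283
  x_4 = (-11 - (2)·-0.4000 - (4)·0.3778 - (1)·-1.0283) / (11) = -0.9712
Iteration 2:
  x_1 = (-12 - (-4)·0.3778 - (-1)·-1.0283 - (-3)·-0.9712) / (10) = -1.4431
  x_2 = (6 - (1)·-1.4431 - (4)·-1.0283 - (-1)·-0.9712) / (9) = 1.1761
  x_3 = (-7 - (-2)·-1.4431 - (4)·1.1761 - (2)·-0.9712) / (11) = -1.1498
  x_4 = (-11 - (2)·-1.4431 - (4)·1.1761 - (1)·-1.1498) / (11) = -1.0608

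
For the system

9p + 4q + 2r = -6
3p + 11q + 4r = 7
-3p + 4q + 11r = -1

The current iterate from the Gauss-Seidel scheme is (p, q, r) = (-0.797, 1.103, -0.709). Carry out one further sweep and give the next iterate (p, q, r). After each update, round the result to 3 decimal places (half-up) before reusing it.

One sweep:
  p = (-6 - (4)·1.103 - (2)·-0.709) / (9) = -0.999
  q = (7 - (3)·-0.999 - (4)·-0.709) / (11) = 1.167
  r = (-1 - (-3)·-0.999 - (4)·1.167) / (11) = -0.788

(-0.999, 1.167, -0.788)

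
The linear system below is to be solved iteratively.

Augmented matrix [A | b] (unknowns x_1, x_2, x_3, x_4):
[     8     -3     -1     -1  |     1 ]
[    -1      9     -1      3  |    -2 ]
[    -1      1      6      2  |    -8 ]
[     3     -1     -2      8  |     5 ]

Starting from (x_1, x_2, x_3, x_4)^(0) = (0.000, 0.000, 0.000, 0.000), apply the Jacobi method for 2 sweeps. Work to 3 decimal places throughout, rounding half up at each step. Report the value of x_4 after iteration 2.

Iteration 1:
  x_1 = (1 - (-3)·0.000 - (-1)·0.000 - (-1)·0.000) / (8) = 0.125
  x_2 = (-2 - (-1)·0.000 - (-1)·0.000 - (3)·0.000) / (9) = -0.222
  x_3 = (-8 - (-1)·0.000 - (1)·0.000 - (2)·0.000) / (6) = -1.333
  x_4 = (5 - (3)·0.000 - (-1)·0.000 - (-2)·0.000) / (8) = 0.625
Iteration 2:
  x_1 = (1 - (-3)·-0.222 - (-1)·-1.333 - (-1)·0.625) / (8) = -0.047
  x_2 = (-2 - (-1)·0.125 - (-1)·-1.333 - (3)·0.625) / (9) = -0.565
  x_3 = (-8 - (-1)·0.125 - (1)·-0.222 - (2)·0.625) / (6) = -1.484
  x_4 = (5 - (3)·0.125 - (-1)·-0.222 - (-2)·-1.333) / (8) = 0.217

0.217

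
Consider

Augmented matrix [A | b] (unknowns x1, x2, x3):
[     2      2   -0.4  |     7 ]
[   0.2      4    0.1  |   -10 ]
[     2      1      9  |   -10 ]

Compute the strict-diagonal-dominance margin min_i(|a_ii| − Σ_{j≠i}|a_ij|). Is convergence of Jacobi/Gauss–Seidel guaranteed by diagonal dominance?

-0.4

row 1: |2| − (2+0.4) = -0.4
row 2: |4| − (0.2+0.1) = 3.7
row 3: |9| − (2+1) = 6
minimum over rows = -0.4 → not strictly diagonally dominant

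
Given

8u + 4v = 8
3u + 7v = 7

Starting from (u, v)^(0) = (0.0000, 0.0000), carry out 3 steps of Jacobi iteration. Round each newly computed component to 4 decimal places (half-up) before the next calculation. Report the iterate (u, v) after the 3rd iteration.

(0.7143, 0.7857)

Iteration 1:
  u = (8 - (4)·0.0000) / (8) = 1.0000
  v = (7 - (3)·0.0000) / (7) = 1.0000
Iteration 2:
  u = (8 - (4)·1.0000) / (8) = 0.5000
  v = (7 - (3)·1.0000) / (7) = 0.5714
Iteration 3:
  u = (8 - (4)·0.5714) / (8) = 0.7143
  v = (7 - (3)·0.5000) / (7) = 0.7857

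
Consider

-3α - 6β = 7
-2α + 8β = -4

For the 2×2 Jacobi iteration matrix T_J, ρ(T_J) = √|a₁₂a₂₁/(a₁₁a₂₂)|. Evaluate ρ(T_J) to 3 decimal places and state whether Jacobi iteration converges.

0.707

a₁₂a₂₁/(a₁₁a₂₂) = (-6)·(-2) / ((-3)·(8)) = -0.500000
ρ = √|-0.500000| = √0.500000 = 0.707
ρ < 1, so Jacobi converges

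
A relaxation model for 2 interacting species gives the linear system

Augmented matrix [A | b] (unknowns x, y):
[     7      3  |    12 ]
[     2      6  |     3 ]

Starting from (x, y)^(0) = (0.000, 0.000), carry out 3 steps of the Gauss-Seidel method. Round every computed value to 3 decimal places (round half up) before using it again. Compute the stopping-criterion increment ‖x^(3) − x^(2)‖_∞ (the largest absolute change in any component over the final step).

Iteration 1:
  x = (12 - (3)·0.000) / (7) = 1.714
  y = (3 - (2)·1.714) / (6) = -0.071
Iteration 2:
  x = (12 - (3)·-0.071) / (7) = 1.745
  y = (3 - (2)·1.745) / (6) = -0.082
Iteration 3:
  x = (12 - (3)·-0.082) / (7) = 1.749
  y = (3 - (2)·1.749) / (6) = -0.083
Change: (0.004, -0.001) → max |·| = 0.004

0.004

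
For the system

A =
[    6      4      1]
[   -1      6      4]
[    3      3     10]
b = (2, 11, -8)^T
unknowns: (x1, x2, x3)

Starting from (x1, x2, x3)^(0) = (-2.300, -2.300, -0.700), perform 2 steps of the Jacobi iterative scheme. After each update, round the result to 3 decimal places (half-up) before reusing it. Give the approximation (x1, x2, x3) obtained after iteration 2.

(-1.041, 1.777, -1.970)

Iteration 1:
  x1 = (2 - (4)·-2.300 - (1)·-0.700) / (6) = 1.983
  x2 = (11 - (-1)·-2.300 - (4)·-0.700) / (6) = 1.917
  x3 = (-8 - (3)·-2.300 - (3)·-2.300) / (10) = 0.580
Iteration 2:
  x1 = (2 - (4)·1.917 - (1)·0.580) / (6) = -1.041
  x2 = (11 - (-1)·1.983 - (4)·0.580) / (6) = 1.777
  x3 = (-8 - (3)·1.983 - (3)·1.917) / (10) = -1.970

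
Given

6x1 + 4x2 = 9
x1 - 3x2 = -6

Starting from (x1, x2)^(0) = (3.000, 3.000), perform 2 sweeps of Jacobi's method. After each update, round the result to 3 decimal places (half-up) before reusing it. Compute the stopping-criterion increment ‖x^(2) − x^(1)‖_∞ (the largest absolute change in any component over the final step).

Iteration 1:
  x1 = (9 - (4)·3.000) / (6) = -0.500
  x2 = (-6 - (1)·3.000) / (-3) = 3.000
Iteration 2:
  x1 = (9 - (4)·3.000) / (6) = -0.500
  x2 = (-6 - (1)·-0.500) / (-3) = 1.833
Change: (0.000, -1.167) → max |·| = 1.167

1.167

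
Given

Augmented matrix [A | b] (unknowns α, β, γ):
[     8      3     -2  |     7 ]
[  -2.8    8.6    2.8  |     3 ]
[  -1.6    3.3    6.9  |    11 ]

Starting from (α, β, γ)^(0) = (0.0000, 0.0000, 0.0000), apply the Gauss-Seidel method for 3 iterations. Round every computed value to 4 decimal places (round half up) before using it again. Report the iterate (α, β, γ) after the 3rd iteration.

Iteration 1:
  α = (7 - (3)·0.0000 - (-2)·0.0000) / (8) = 0.8750
  β = (3 - (-2.8)·0.8750 - (2.8)·0.0000) / (8.6) = 0.6337
  γ = (11 - (-1.6)·0.8750 - (3.3)·0.6337) / (6.9) = 1.4940
Iteration 2:
  α = (7 - (3)·0.6337 - (-2)·1.4940) / (8) = 1.0109
  β = (3 - (-2.8)·1.0109 - (2.8)·1.4940) / (8.6) = 0.1915
  γ = (11 - (-1.6)·1.0109 - (3.3)·0.1915) / (6.9) = 1.7370
Iteration 3:
  α = (7 - (3)·0.1915 - (-2)·1.7370) / (8) = 1.2374
  β = (3 - (-2.8)·1.2374 - (2.8)·1.7370) / (8.6) = 0.1862
  γ = (11 - (-1.6)·1.2374 - (3.3)·0.1862) / (6.9) = 1.7921

(1.2374, 0.1862, 1.7921)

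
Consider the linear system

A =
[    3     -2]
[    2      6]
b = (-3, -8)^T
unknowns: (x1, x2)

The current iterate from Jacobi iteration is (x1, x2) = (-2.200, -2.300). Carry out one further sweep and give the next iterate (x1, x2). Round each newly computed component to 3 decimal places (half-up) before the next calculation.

One sweep:
  x1 = (-3 - (-2)·-2.300) / (3) = -2.533
  x2 = (-8 - (2)·-2.200) / (6) = -0.600

(-2.533, -0.600)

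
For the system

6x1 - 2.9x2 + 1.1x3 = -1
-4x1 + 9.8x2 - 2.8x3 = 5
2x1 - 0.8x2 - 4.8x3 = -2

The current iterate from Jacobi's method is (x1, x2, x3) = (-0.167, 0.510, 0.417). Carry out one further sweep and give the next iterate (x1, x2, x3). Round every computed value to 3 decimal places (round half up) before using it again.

(0.003, 0.561, 0.262)

One sweep:
  x1 = (-1 - (-2.9)·0.510 - (1.1)·0.417) / (6) = 0.003
  x2 = (5 - (-4)·-0.167 - (-2.8)·0.417) / (9.8) = 0.561
  x3 = (-2 - (2)·-0.167 - (-0.8)·0.510) / (-4.8) = 0.262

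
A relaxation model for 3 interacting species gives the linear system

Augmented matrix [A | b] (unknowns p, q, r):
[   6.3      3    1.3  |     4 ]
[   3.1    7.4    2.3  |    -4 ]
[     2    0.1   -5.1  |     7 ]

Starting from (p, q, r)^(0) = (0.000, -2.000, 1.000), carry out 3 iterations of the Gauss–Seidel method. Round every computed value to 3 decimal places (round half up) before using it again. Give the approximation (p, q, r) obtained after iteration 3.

(1.229, -0.805, -0.906)

Iteration 1:
  p = (4 - (3)·-2.000 - (1.3)·1.000) / (6.3) = 1.381
  q = (-4 - (3.1)·1.381 - (2.3)·1.000) / (7.4) = -1.430
  r = (7 - (2)·1.381 - (0.1)·-1.430) / (-5.1) = -0.859
Iteration 2:
  p = (4 - (3)·-1.430 - (1.3)·-0.859) / (6.3) = 1.493
  q = (-4 - (3.1)·1.493 - (2.3)·-0.859) / (7.4) = -0.899
  r = (7 - (2)·1.493 - (0.1)·-0.899) / (-5.1) = -0.805
Iteration 3:
  p = (4 - (3)·-0.899 - (1.3)·-0.805) / (6.3) = 1.229
  q = (-4 - (3.1)·1.229 - (2.3)·-0.805) / (7.4) = -0.805
  r = (7 - (2)·1.229 - (0.1)·-0.805) / (-5.1) = -0.906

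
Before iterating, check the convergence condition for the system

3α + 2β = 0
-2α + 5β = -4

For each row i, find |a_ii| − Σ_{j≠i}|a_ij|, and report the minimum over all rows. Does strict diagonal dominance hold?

row 1: |3| − (2) = 1
row 2: |5| − (2) = 3
minimum over rows = 1 → strictly diagonally dominant (convergence guaranteed)

1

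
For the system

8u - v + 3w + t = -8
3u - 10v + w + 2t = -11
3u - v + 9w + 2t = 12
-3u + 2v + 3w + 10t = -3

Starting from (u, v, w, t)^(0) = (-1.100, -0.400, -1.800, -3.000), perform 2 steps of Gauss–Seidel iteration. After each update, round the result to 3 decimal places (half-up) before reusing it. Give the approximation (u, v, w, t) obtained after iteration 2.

Iteration 1:
  u = (-8 - (-1)·-0.400 - (3)·-1.800 - (1)·-3.000) / (8) = 0.000
  v = (-11 - (3)·0.000 - (1)·-1.800 - (2)·-3.000) / (-10) = 0.320
  w = (12 - (3)·0.000 - (-1)·0.320 - (2)·-3.000) / (9) = 2.036
  t = (-3 - (-3)·0.000 - (2)·0.320 - (3)·2.036) / (10) = -0.975
Iteration 2:
  u = (-8 - (-1)·0.320 - (3)·2.036 - (1)·-0.975) / (8) = -1.602
  v = (-11 - (3)·-1.602 - (1)·2.036 - (2)·-0.975) / (-10) = 0.628
  w = (12 - (3)·-1.602 - (-1)·0.628 - (2)·-0.975) / (9) = 2.154
  t = (-3 - (-3)·-1.602 - (2)·0.628 - (3)·2.154) / (10) = -1.552

(-1.602, 0.628, 2.154, -1.552)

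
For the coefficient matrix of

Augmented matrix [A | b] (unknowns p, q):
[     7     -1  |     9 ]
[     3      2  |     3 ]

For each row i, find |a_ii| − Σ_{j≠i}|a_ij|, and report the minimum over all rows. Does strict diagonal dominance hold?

-1

row 1: |7| − (1) = 6
row 2: |2| − (3) = -1
minimum over rows = -1 → not strictly diagonally dominant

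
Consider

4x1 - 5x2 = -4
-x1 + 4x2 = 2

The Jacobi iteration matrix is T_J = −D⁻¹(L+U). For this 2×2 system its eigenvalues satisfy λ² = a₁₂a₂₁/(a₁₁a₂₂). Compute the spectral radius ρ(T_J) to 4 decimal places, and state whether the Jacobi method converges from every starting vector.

a₁₂a₂₁/(a₁₁a₂₂) = (-5)·(-1) / ((4)·(4)) = 0.312500
ρ = √|0.312500| = √0.312500 = 0.5590
ρ < 1, so Jacobi converges

0.5590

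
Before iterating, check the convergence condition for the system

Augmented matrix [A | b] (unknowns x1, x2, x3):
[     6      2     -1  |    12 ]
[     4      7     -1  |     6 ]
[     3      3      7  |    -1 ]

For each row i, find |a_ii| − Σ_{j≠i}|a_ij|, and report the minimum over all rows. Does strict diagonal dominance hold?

row 1: |6| − (2+1) = 3
row 2: |7| − (4+1) = 2
row 3: |7| − (3+3) = 1
minimum over rows = 1 → strictly diagonally dominant (convergence guaranteed)

1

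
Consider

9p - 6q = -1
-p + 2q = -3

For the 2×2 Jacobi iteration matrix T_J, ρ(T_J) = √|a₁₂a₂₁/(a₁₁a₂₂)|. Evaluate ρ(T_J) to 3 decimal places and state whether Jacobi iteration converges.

a₁₂a₂₁/(a₁₁a₂₂) = (-6)·(-1) / ((9)·(2)) = 0.333333
ρ = √|0.333333| = √0.333333 = 0.577
ρ < 1, so Jacobi converges

0.577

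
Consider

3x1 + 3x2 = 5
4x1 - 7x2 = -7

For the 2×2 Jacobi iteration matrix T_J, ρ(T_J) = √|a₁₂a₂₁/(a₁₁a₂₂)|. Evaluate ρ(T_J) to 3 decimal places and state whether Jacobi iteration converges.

a₁₂a₂₁/(a₁₁a₂₂) = (3)·(4) / ((3)·(-7)) = -0.571429
ρ = √|-0.571429| = √0.571429 = 0.756
ρ < 1, so Jacobi converges

0.756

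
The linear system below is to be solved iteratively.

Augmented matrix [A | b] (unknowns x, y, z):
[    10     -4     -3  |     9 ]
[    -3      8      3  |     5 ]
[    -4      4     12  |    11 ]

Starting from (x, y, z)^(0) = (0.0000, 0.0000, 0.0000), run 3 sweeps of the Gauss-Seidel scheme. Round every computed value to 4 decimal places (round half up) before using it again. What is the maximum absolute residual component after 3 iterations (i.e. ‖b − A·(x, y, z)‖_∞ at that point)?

0.1980

Iteration 1:
  x = (9 - (-4)·0.0000 - (-3)·0.0000) / (10) = 0.9000
  y = (5 - (-3)·0.9000 - (3)·0.0000) / (8) = 0.9625
  z = (11 - (-4)·0.9000 - (4)·0.9625) / (12) = 0.8958
Iteration 2:
  x = (9 - (-4)·0.9625 - (-3)·0.8958) / (10) = 1.5537
  y = (5 - (-3)·1.5537 - (3)·0.8958) / (8) = 0.8717
  z = (11 - (-4)·1.5537 - (4)·0.8717) / (12) = 1.1440
Iteration 3:
  x = (9 - (-4)·0.8717 - (-3)·1.1440) / (10) = 1.5919
  y = (5 - (-3)·1.5919 - (3)·1.1440) / (8) = 0.7930
  z = (11 - (-4)·1.5919 - (4)·0.7930) / (12) = 1.1830
Residual b − A·x = (-0.1980, -0.1173, -0.0004); ∞-norm = 0.1980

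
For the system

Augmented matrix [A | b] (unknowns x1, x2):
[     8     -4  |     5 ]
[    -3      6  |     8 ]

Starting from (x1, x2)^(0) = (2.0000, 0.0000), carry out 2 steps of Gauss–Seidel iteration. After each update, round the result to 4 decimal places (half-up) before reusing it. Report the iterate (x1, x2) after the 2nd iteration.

Iteration 1:
  x1 = (5 - (-4)·0.0000) / (8) = 0.6250
  x2 = (8 - (-3)·0.6250) / (6) = 1.6458
Iteration 2:
  x1 = (5 - (-4)·1.6458) / (8) = 1.4479
  x2 = (8 - (-3)·1.4479) / (6) = 2.0573

(1.4479, 2.0573)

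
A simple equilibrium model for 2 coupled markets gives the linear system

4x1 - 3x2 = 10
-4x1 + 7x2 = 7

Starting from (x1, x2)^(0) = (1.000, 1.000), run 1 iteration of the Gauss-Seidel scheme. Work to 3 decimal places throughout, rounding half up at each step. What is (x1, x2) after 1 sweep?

Iteration 1:
  x1 = (10 - (-3)·1.000) / (4) = 3.250
  x2 = (7 - (-4)·3.250) / (7) = 2.857

(3.250, 2.857)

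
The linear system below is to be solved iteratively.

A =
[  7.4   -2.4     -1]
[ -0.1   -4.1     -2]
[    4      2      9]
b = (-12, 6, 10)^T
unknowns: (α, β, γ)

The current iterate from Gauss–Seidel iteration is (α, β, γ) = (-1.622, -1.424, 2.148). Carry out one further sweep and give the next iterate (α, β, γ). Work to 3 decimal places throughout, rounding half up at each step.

(-1.793, -2.467, 2.456)

One sweep:
  α = (-12 - (-2.4)·-1.424 - (-1)·2.148) / (7.4) = -1.793
  β = (6 - (-0.1)·-1.793 - (-2)·2.148) / (-4.1) = -2.467
  γ = (10 - (4)·-1.793 - (2)·-2.467) / (9) = 2.456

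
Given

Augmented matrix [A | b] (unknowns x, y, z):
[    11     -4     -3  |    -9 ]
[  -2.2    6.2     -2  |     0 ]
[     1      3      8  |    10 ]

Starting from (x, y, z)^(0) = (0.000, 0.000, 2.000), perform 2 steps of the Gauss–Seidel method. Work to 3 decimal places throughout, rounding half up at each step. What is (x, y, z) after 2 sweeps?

Iteration 1:
  x = (-9 - (-4)·0.000 - (-3)·2.000) / (11) = -0.273
  y = (0 - (-2.2)·-0.273 - (-2)·2.000) / (6.2) = 0.548
  z = (10 - (1)·-0.273 - (3)·0.548) / (8) = 1.079
Iteration 2:
  x = (-9 - (-4)·0.548 - (-3)·1.079) / (11) = -0.325
  y = (0 - (-2.2)·-0.325 - (-2)·1.079) / (6.2) = 0.233
  z = (10 - (1)·-0.325 - (3)·0.233) / (8) = 1.203

(-0.325, 0.233, 1.203)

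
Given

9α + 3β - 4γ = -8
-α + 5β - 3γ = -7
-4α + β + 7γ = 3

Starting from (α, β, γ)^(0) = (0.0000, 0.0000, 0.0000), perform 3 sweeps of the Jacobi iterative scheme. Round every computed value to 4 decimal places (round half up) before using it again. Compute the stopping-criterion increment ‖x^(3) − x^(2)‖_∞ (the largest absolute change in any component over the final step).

Iteration 1:
  α = (-8 - (3)·0.0000 - (-4)·0.0000) / (9) = -0.8889
  β = (-7 - (-1)·0.0000 - (-3)·0.0000) / (5) = -1.4000
  γ = (3 - (-4)·0.0000 - (1)·0.0000) / (7) = 0.4286
Iteration 2:
  α = (-8 - (3)·-1.4000 - (-4)·0.4286) / (9) = -0.2317
  β = (-7 - (-1)·-0.8889 - (-3)·0.4286) / (5) = -1.3206
  γ = (3 - (-4)·-0.8889 - (1)·-1.4000) / (7) = 0.1206
Iteration 3:
  α = (-8 - (3)·-1.3206 - (-4)·0.1206) / (9) = -0.3951
  β = (-7 - (-1)·-0.2317 - (-3)·0.1206) / (5) = -1.3740
  γ = (3 - (-4)·-0.2317 - (1)·-1.3206) / (7) = 0.4848
Change: (-0.1634, -0.0534, 0.3642) → max |·| = 0.3642

0.3642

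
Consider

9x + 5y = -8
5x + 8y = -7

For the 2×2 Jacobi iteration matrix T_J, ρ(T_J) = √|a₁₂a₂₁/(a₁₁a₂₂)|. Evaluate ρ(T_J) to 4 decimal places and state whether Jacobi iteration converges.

a₁₂a₂₁/(a₁₁a₂₂) = (5)·(5) / ((9)·(8)) = 0.347222
ρ = √|0.347222| = √0.347222 = 0.5893
ρ < 1, so Jacobi converges

0.5893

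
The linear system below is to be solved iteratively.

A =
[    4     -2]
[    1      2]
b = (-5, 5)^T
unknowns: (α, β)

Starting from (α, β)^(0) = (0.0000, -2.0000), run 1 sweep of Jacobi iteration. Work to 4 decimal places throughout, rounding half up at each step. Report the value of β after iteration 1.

Iteration 1:
  α = (-5 - (-2)·-2.0000) / (4) = -2.2500
  β = (5 - (1)·0.0000) / (2) = 2.5000

2.5000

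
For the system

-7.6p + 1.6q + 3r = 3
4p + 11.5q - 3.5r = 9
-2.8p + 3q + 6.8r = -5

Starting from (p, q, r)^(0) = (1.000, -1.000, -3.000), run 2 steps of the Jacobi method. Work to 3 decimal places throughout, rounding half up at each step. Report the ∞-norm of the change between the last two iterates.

Iteration 1:
  p = (3 - (1.6)·-1.000 - (3)·-3.000) / (-7.6) = -1.789
  q = (9 - (4)·1.000 - (-3.5)·-3.000) / (11.5) = -0.478
  r = (-5 - (-2.8)·1.000 - (3)·-1.000) / (6.8) = 0.118
Iteration 2:
  p = (3 - (1.6)·-0.478 - (3)·0.118) / (-7.6) = -0.449
  q = (9 - (4)·-1.789 - (-3.5)·0.118) / (11.5) = 1.441
  r = (-5 - (-2.8)·-1.789 - (3)·-0.478) / (6.8) = -1.261
Change: (1.340, 1.919, -1.379) → max |·| = 1.919

1.919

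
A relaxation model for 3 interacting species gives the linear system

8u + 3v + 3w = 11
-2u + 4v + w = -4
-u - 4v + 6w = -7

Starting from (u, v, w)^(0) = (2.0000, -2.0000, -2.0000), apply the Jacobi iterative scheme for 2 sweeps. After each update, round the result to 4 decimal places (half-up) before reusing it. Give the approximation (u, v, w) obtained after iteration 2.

(2.0000, 0.9792, -0.3542)

Iteration 1:
  u = (11 - (3)·-2.0000 - (3)·-2.0000) / (8) = 2.8750
  v = (-4 - (-2)·2.0000 - (1)·-2.0000) / (4) = 0.5000
  w = (-7 - (-1)·2.0000 - (-4)·-2.0000) / (6) = -2.1667
Iteration 2:
  u = (11 - (3)·0.5000 - (3)·-2.1667) / (8) = 2.0000
  v = (-4 - (-2)·2.8750 - (1)·-2.1667) / (4) = 0.9792
  w = (-7 - (-1)·2.8750 - (-4)·0.5000) / (6) = -0.3542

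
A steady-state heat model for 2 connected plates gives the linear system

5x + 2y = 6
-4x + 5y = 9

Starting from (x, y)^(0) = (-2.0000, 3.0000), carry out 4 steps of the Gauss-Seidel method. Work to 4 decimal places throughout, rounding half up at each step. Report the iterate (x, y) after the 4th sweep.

Iteration 1:
  x = (6 - (2)·3.0000) / (5) = 0.0000
  y = (9 - (-4)·0.0000) / (5) = 1.8000
Iteration 2:
  x = (6 - (2)·1.8000) / (5) = 0.4800
  y = (9 - (-4)·0.4800) / (5) = 2.1840
Iteration 3:
  x = (6 - (2)·2.1840) / (5) = 0.3264
  y = (9 - (-4)·0.3264) / (5) = 2.0611
Iteration 4:
  x = (6 - (2)·2.0611) / (5) = 0.3756
  y = (9 - (-4)·0.3756) / (5) = 2.1005

(0.3756, 2.1005)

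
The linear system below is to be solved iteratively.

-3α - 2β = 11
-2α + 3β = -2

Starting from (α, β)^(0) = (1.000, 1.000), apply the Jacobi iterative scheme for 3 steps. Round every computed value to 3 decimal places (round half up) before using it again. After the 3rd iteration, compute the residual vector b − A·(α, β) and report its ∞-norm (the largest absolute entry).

4.739

Iteration 1:
  α = (11 - (-2)·1.000) / (-3) = -4.333
  β = (-2 - (-2)·1.000) / (3) = 0.000
Iteration 2:
  α = (11 - (-2)·0.000) / (-3) = -3.667
  β = (-2 - (-2)·-4.333) / (3) = -3.555
Iteration 3:
  α = (11 - (-2)·-3.555) / (-3) = -1.297
  β = (-2 - (-2)·-3.667) / (3) = -3.111
Residual b − A·x = (0.887, 4.739); ∞-norm = 4.739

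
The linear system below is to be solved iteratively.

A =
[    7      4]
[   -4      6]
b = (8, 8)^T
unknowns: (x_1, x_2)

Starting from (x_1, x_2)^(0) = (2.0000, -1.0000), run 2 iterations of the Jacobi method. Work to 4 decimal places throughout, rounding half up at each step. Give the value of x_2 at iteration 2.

2.4762

Iteration 1:
  x_1 = (8 - (4)·-1.0000) / (7) = 1.7143
  x_2 = (8 - (-4)·2.0000) / (6) = 2.6667
Iteration 2:
  x_1 = (8 - (4)·2.6667) / (7) = -0.3810
  x_2 = (8 - (-4)·1.7143) / (6) = 2.4762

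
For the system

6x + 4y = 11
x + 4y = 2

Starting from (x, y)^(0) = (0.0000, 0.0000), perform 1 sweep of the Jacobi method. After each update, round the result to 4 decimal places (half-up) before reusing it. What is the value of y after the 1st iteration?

0.5000

Iteration 1:
  x = (11 - (4)·0.0000) / (6) = 1.8333
  y = (2 - (1)·0.0000) / (4) = 0.5000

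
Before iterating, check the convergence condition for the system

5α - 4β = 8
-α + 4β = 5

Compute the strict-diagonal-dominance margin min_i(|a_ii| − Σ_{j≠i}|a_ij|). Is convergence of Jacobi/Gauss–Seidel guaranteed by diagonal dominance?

row 1: |5| − (4) = 1
row 2: |4| − (1) = 3
minimum over rows = 1 → strictly diagonally dominant (convergence guaranteed)

1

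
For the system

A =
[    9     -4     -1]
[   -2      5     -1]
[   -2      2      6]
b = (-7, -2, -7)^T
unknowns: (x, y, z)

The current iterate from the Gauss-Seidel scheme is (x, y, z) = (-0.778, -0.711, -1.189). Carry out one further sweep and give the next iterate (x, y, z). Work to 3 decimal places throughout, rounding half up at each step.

(-1.226, -1.128, -1.199)

One sweep:
  x = (-7 - (-4)·-0.711 - (-1)·-1.189) / (9) = -1.226
  y = (-2 - (-2)·-1.226 - (-1)·-1.189) / (5) = -1.128
  z = (-7 - (-2)·-1.226 - (2)·-1.128) / (6) = -1.199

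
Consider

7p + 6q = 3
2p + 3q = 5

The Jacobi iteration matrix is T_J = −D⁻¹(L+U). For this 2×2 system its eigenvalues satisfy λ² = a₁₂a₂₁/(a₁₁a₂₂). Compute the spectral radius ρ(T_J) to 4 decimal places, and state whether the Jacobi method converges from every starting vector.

a₁₂a₂₁/(a₁₁a₂₂) = (6)·(2) / ((7)·(3)) = 0.571429
ρ = √|0.571429| = √0.571429 = 0.7559
ρ < 1, so Jacobi converges

0.7559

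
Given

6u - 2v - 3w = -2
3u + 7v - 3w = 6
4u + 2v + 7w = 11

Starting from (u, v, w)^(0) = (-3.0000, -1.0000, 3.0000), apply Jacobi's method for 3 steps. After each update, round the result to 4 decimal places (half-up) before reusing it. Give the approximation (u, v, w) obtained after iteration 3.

(0.4014, -0.2055, -0.4917)

Iteration 1:
  u = (-2 - (-2)·-1.0000 - (-3)·3.0000) / (6) = 0.8333
  v = (6 - (3)·-3.0000 - (-3)·3.0000) / (7) = 3.4286
  w = (11 - (4)·-3.0000 - (2)·-1.0000) / (7) = 3.5714
Iteration 2:
  u = (-2 - (-2)·3.4286 - (-3)·3.5714) / (6) = 2.5952
  v = (6 - (3)·0.8333 - (-3)·3.5714) / (7) = 2.0306
  w = (11 - (4)·0.8333 - (2)·3.4286) / (7) = 0.1157
Iteration 3:
  u = (-2 - (-2)·2.0306 - (-3)·0.1157) / (6) = 0.4014
  v = (6 - (3)·2.5952 - (-3)·0.1157) / (7) = -0.2055
  w = (11 - (4)·2.5952 - (2)·2.0306) / (7) = -0.4917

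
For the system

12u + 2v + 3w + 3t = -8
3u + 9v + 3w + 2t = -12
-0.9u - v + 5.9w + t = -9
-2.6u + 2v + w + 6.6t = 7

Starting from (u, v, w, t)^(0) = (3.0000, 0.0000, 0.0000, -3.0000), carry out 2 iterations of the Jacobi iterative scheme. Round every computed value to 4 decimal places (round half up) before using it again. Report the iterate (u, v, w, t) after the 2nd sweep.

Iteration 1:
  u = (-8 - (2)·0.0000 - (3)·0.0000 - (3)·-3.0000) / (12) = 0.0833
  v = (-12 - (3)·3.0000 - (3)·0.0000 - (2)·-3.0000) / (9) = -1.6667
  w = (-9 - (-0.9)·3.0000 - (-1)·0.0000 - (1)·-3.0000) / (5.9) = -0.5593
  t = (7 - (-2.6)·3.0000 - (2)·0.0000 - (1)·0.0000) / (6.6) = 2.2424
Iteration 2:
  u = (-8 - (2)·-1.6667 - (3)·-0.5593 - (3)·2.2424) / (12) = -0.8097
  v = (-12 - (3)·0.0833 - (3)·-0.5593 - (2)·2.2424) / (9) = -1.6730
  w = (-9 - (-0.9)·0.0833 - (-1)·-1.6667 - (1)·2.2424) / (5.9) = -2.1753
  t = (7 - (-2.6)·0.0833 - (2)·-1.6667 - (1)·-0.5593) / (6.6) = 1.6832

(-0.8097, -1.6730, -2.1753, 1.6832)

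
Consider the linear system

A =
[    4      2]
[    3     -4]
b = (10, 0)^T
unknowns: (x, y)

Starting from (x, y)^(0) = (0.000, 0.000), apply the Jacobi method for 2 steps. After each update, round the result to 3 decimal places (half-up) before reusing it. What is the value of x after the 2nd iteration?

2.500

Iteration 1:
  x = (10 - (2)·0.000) / (4) = 2.500
  y = (0 - (3)·0.000) / (-4) = 0.000
Iteration 2:
  x = (10 - (2)·0.000) / (4) = 2.500
  y = (0 - (3)·2.500) / (-4) = 1.875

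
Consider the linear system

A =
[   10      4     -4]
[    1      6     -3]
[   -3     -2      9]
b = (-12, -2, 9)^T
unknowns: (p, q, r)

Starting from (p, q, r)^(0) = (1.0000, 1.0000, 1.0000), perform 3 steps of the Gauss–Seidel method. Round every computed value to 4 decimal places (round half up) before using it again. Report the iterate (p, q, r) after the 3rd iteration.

Iteration 1:
  p = (-12 - (4)·1.0000 - (-4)·1.0000) / (10) = -1.2000
  q = (-2 - (1)·-1.2000 - (-3)·1.0000) / (6) = 0.3667
  r = (9 - (-3)·-1.2000 - (-2)·0.3667) / (9) = 0.6815
Iteration 2:
  p = (-12 - (4)·0.3667 - (-4)·0.6815) / (10) = -1.0741
  q = (-2 - (1)·-1.0741 - (-3)·0.6815) / (6) = 0.1864
  r = (9 - (-3)·-1.0741 - (-2)·0.1864) / (9) = 0.6834
Iteration 3:
  p = (-12 - (4)·0.1864 - (-4)·0.6834) / (10) = -1.0012
  q = (-2 - (1)·-1.0012 - (-3)·0.6834) / (6) = 0.1752
  r = (9 - (-3)·-1.0012 - (-2)·0.1752) / (9) = 0.7052

(-1.0012, 0.1752, 0.7052)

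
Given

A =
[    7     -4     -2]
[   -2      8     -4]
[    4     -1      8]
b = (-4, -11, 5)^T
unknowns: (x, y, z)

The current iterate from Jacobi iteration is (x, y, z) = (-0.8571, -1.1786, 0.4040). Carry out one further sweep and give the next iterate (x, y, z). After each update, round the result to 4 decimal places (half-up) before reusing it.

One sweep:
  x = (-4 - (-4)·-1.1786 - (-2)·0.4040) / (7) = -1.1295
  y = (-11 - (-2)·-0.8571 - (-4)·0.4040) / (8) = -1.3873
  z = (5 - (4)·-0.8571 - (-1)·-1.1786) / (8) = 0.9062

(-1.1295, -1.3873, 0.9062)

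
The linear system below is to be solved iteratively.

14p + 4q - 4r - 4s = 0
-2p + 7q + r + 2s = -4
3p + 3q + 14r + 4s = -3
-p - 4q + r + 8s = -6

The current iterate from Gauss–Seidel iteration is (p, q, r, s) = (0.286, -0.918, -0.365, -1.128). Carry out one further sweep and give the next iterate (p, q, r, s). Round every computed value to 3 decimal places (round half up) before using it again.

(-0.164, -0.244, 0.195, -0.917)

One sweep:
  p = (0 - (4)·-0.918 - (-4)·-0.365 - (-4)·-1.128) / (14) = -0.164
  q = (-4 - (-2)·-0.164 - (1)·-0.365 - (2)·-1.128) / (7) = -0.244
  r = (-3 - (3)·-0.164 - (3)·-0.244 - (4)·-1.128) / (14) = 0.195
  s = (-6 - (-1)·-0.164 - (-4)·-0.244 - (1)·0.195) / (8) = -0.917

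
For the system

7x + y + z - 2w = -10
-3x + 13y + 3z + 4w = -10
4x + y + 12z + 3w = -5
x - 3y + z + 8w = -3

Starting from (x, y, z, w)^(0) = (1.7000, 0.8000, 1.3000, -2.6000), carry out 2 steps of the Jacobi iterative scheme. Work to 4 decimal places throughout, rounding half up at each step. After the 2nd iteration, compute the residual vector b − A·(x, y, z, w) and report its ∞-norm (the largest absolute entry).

5.5590

Iteration 1:
  x = (-10 - (1)·0.8000 - (1)·1.3000 - (-2)·-2.6000) / (7) = -2.4714
  y = (-10 - (-3)·1.7000 - (3)·1.3000 - (4)·-2.6000) / (13) = 0.1231
  z = (-5 - (4)·1.7000 - (1)·0.8000 - (3)·-2.6000) / (12) = -0.4000
  w = (-3 - (1)·1.7000 - (-3)·0.8000 - (1)·1.3000) / (8) = -0.4500
Iteration 2:
  x = (-10 - (1)·0.1231 - (1)·-0.4000 - (-2)·-0.4500) / (7) = -1.5176
  y = (-10 - (-3)·-2.4714 - (3)·-0.4000 - (4)·-0.4500) / (13) = -1.1088
  z = (-5 - (4)·-2.4714 - (1)·0.1231 - (3)·-0.4500) / (12) = 0.5094
  w = (-3 - (1)·-2.4714 - (-3)·0.1231 - (1)·-0.4000) / (8) = 0.0301
Residual b − A·x = (1.2828, -1.7870, -4.0239, -5.5590); ∞-norm = 5.5590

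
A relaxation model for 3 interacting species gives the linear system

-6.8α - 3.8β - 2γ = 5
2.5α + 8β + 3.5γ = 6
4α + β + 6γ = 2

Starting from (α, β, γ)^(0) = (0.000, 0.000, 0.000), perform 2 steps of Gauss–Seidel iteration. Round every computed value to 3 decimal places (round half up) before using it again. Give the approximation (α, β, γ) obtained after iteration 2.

(-1.477, 0.923, 1.164)

Iteration 1:
  α = (5 - (-3.8)·0.000 - (-2)·0.000) / (-6.8) = -0.735
  β = (6 - (2.5)·-0.735 - (3.5)·0.000) / (8) = 0.980
  γ = (2 - (4)·-0.735 - (1)·0.980) / (6) = 0.660
Iteration 2:
  α = (5 - (-3.8)·0.980 - (-2)·0.660) / (-6.8) = -1.477
  β = (6 - (2.5)·-1.477 - (3.5)·0.660) / (8) = 0.923
  γ = (2 - (4)·-1.477 - (1)·0.923) / (6) = 1.164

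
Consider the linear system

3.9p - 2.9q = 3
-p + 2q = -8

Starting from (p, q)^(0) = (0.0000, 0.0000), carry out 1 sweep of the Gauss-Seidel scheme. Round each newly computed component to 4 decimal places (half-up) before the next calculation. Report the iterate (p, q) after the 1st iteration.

(0.7692, -3.6154)

Iteration 1:
  p = (3 - (-2.9)·0.0000) / (3.9) = 0.7692
  q = (-8 - (-1)·0.7692) / (2) = -3.6154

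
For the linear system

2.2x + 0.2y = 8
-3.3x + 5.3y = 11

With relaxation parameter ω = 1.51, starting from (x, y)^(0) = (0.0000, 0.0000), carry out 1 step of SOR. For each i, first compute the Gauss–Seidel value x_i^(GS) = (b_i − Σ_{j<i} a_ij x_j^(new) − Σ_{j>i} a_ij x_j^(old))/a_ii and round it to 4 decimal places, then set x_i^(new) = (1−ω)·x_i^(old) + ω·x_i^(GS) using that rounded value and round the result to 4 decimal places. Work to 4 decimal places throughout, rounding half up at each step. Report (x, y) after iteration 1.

(5.4910, 8.2965)

Iteration 1:
  x: GS value = (8 - (0.2)·0.0000) / (2.2) = 3.6364;  x ← (1−ω)·0.0000 + ω·3.6364 = 5.4910
  y: GS value = (11 - (-3.3)·5.4910) / (5.3) = 5.4944;  y ← (1−ω)·0.0000 + ω·5.4944 = 8.2965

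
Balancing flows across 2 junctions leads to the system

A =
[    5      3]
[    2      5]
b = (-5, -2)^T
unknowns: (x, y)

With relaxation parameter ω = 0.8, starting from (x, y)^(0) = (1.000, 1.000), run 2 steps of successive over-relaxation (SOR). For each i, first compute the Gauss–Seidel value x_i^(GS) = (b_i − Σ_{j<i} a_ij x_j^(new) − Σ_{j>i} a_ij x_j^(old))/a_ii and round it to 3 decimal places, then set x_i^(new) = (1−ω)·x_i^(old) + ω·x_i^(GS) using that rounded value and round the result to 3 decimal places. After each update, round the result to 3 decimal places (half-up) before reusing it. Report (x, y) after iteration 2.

Iteration 1:
  x: GS value = (-5 - (3)·1.000) / (5) = -1.600;  x ← (1−ω)·1.000 + ω·-1.600 = -1.080
  y: GS value = (-2 - (2)·-1.080) / (5) = 0.032;  y ← (1−ω)·1.000 + ω·0.032 = 0.226
Iteration 2:
  x: GS value = (-5 - (3)·0.226) / (5) = -1.136;  x ← (1−ω)·-1.080 + ω·-1.136 = -1.125
  y: GS value = (-2 - (2)·-1.125) / (5) = 0.050;  y ← (1−ω)·0.226 + ω·0.050 = 0.085

(-1.125, 0.085)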